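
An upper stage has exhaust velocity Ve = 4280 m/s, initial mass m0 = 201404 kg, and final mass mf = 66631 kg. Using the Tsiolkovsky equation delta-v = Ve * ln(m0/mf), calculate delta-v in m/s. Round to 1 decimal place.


Step 1: Mass ratio m0/mf = 201404 / 66631 = 3.022677
Step 2: ln(3.022677) = 1.106143
Step 3: delta-v = 4280 * 1.106143 = 4734.3 m/s

4734.3


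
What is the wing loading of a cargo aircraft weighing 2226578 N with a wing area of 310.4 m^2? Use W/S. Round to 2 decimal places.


Step 1: Wing loading = W / S = 2226578 / 310.4
Step 2: Wing loading = 7173.25 N/m^2

7173.25


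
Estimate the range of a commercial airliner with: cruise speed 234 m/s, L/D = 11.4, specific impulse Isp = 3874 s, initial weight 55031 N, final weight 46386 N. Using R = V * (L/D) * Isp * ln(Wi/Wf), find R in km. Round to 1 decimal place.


Step 1: Coefficient = V * (L/D) * Isp = 234 * 11.4 * 3874 = 10334282.4 m
Step 2: Wi/Wf = 55031 / 46386 = 1.186371
Step 3: ln(1.186371) = 0.170899
Step 4: R = 10334282.4 * 0.170899 = 1766118.3 m = 1766.1 km

1766.1


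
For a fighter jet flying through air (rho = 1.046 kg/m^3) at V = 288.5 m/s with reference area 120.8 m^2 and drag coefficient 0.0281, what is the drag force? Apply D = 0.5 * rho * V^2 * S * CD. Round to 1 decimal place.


Step 1: Dynamic pressure q = 0.5 * 1.046 * 288.5^2 = 43530.4667 Pa
Step 2: Drag D = q * S * CD = 43530.4667 * 120.8 * 0.0281
Step 3: D = 147763.3 N

147763.3


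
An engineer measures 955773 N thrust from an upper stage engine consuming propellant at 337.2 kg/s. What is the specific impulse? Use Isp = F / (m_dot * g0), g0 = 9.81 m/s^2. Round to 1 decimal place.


Step 1: m_dot * g0 = 337.2 * 9.81 = 3307.93
Step 2: Isp = 955773 / 3307.93 = 288.9 s

288.9


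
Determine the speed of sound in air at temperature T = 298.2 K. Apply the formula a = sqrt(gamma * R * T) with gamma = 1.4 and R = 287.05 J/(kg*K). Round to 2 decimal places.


Step 1: gamma * R * T = 1.4 * 287.05 * 298.2 = 119837.634
Step 2: a = sqrt(119837.634) = 346.18 m/s

346.18


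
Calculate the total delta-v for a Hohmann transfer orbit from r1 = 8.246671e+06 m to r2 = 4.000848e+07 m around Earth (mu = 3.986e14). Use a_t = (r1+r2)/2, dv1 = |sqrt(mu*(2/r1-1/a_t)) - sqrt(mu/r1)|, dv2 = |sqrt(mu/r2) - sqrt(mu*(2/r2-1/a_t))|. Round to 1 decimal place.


Step 1: Transfer semi-major axis a_t = (8.246671e+06 + 4.000848e+07) / 2 = 2.412758e+07 m
Step 2: v1 (circular at r1) = sqrt(mu/r1) = 6952.31 m/s
Step 3: v_t1 = sqrt(mu*(2/r1 - 1/a_t)) = 8952.59 m/s
Step 4: dv1 = |8952.59 - 6952.31| = 2000.27 m/s
Step 5: v2 (circular at r2) = 3156.4 m/s, v_t2 = 1845.33 m/s
Step 6: dv2 = |3156.4 - 1845.33| = 1311.07 m/s
Step 7: Total delta-v = 2000.27 + 1311.07 = 3311.3 m/s

3311.3


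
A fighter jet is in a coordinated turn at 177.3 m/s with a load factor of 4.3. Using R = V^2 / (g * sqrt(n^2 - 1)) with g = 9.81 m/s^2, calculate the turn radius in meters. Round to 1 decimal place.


Step 1: V^2 = 177.3^2 = 31435.29
Step 2: n^2 - 1 = 4.3^2 - 1 = 17.49
Step 3: sqrt(17.49) = 4.182105
Step 4: R = 31435.29 / (9.81 * 4.182105) = 766.2 m

766.2


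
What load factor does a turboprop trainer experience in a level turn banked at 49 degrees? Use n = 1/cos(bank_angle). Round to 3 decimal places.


Step 1: Convert 49 degrees to radians = 0.855211
Step 2: cos(49 deg) = 0.656059
Step 3: n = 1 / 0.656059 = 1.524

1.524


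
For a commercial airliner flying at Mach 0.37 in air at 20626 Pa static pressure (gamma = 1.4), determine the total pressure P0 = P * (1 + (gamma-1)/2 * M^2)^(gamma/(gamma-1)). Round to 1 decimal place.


Step 1: (gamma-1)/2 * M^2 = 0.2 * 0.1369 = 0.02738
Step 2: 1 + 0.02738 = 1.02738
Step 3: Exponent gamma/(gamma-1) = 3.5
Step 4: P0 = 20626 * 1.02738^3.5 = 22671.2 Pa

22671.2


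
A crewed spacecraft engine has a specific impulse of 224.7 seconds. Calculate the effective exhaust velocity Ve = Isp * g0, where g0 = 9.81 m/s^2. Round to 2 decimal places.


Step 1: Ve = Isp * g0 = 224.7 * 9.81
Step 2: Ve = 2204.31 m/s

2204.31


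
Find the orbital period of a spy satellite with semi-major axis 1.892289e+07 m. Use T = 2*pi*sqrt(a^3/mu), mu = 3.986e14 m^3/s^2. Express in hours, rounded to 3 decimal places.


Step 1: a^3 / mu = 6.775828e+21 / 3.986e14 = 1.699907e+07
Step 2: sqrt(1.699907e+07) = 4122.9925 s
Step 3: T = 2*pi * 4122.9925 = 25905.53 s
Step 4: T in hours = 25905.53 / 3600 = 7.196 hours

7.196


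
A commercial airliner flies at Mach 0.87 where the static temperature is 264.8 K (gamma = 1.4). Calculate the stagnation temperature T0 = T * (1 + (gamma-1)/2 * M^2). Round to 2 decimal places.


Step 1: (gamma-1)/2 = 0.2
Step 2: M^2 = 0.7569
Step 3: 1 + 0.2 * 0.7569 = 1.15138
Step 4: T0 = 264.8 * 1.15138 = 304.89 K

304.89


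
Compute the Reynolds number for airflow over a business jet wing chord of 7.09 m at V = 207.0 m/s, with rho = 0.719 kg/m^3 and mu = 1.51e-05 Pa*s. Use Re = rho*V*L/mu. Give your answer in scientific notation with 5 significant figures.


Step 1: Numerator = rho * V * L = 0.719 * 207.0 * 7.09 = 1055.22597
Step 2: Re = 1055.22597 / 1.51e-05
Step 3: Re = 6.9883e+07

6.9883e+07


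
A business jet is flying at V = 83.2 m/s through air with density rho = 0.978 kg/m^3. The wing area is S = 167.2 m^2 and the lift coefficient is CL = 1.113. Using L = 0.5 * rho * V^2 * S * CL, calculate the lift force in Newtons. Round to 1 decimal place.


Step 1: Calculate dynamic pressure q = 0.5 * 0.978 * 83.2^2 = 0.5 * 0.978 * 6922.24 = 3384.9754 Pa
Step 2: Multiply by wing area and lift coefficient: L = 3384.9754 * 167.2 * 1.113
Step 3: L = 565967.8802 * 1.113 = 629922.3 N

629922.3


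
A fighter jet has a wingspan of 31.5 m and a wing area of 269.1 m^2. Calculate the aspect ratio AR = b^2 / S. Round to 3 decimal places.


Step 1: b^2 = 31.5^2 = 992.25
Step 2: AR = 992.25 / 269.1 = 3.687

3.687


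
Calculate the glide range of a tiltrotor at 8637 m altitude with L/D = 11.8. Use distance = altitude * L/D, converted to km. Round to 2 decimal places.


Step 1: Glide distance = altitude * L/D = 8637 * 11.8 = 101916.6 m
Step 2: Convert to km: 101916.6 / 1000 = 101.92 km

101.92


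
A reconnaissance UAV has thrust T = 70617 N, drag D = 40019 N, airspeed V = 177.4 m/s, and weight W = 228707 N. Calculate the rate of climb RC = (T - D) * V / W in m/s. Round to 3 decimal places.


Step 1: Excess thrust = T - D = 70617 - 40019 = 30598 N
Step 2: Excess power = 30598 * 177.4 = 5428085.2 W
Step 3: RC = 5428085.2 / 228707 = 23.734 m/s

23.734


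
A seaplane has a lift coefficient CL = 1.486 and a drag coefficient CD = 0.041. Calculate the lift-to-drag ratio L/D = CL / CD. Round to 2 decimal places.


Step 1: L/D = CL / CD = 1.486 / 0.041
Step 2: L/D = 36.24

36.24


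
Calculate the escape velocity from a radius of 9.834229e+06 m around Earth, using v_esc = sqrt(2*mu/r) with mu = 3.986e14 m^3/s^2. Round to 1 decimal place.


Step 1: 2*mu/r = 2 * 3.986e14 / 9.834229e+06 = 81063802.7648
Step 2: v_esc = sqrt(81063802.7648) = 9003.5 m/s

9003.5


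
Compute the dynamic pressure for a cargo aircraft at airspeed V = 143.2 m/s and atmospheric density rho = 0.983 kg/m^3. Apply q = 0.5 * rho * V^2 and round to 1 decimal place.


Step 1: V^2 = 143.2^2 = 20506.24
Step 2: q = 0.5 * 0.983 * 20506.24
Step 3: q = 10078.8 Pa

10078.8


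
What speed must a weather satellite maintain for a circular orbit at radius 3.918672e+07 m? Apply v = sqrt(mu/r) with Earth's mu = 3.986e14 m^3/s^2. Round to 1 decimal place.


Step 1: mu / r = 3.986e14 / 3.918672e+07 = 10171813.3082
Step 2: v = sqrt(10171813.3082) = 3189.3 m/s

3189.3


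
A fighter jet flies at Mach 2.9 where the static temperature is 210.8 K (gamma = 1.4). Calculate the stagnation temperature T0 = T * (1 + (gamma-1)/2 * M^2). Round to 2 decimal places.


Step 1: (gamma-1)/2 = 0.2
Step 2: M^2 = 8.41
Step 3: 1 + 0.2 * 8.41 = 2.682
Step 4: T0 = 210.8 * 2.682 = 565.37 K

565.37


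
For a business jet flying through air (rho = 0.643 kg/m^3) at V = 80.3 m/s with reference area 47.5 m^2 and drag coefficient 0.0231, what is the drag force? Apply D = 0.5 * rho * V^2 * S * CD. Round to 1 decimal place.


Step 1: Dynamic pressure q = 0.5 * 0.643 * 80.3^2 = 2073.0609 Pa
Step 2: Drag D = q * S * CD = 2073.0609 * 47.5 * 0.0231
Step 3: D = 2274.7 N

2274.7


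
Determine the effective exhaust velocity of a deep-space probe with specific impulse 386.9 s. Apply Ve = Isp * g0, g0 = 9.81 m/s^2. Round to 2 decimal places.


Step 1: Ve = Isp * g0 = 386.9 * 9.81
Step 2: Ve = 3795.49 m/s

3795.49


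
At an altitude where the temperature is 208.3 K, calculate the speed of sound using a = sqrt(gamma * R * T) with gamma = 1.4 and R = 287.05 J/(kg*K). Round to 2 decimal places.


Step 1: gamma * R * T = 1.4 * 287.05 * 208.3 = 83709.521
Step 2: a = sqrt(83709.521) = 289.33 m/s

289.33


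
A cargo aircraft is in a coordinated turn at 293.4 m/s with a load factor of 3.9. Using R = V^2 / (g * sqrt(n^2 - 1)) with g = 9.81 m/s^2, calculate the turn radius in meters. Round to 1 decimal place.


Step 1: V^2 = 293.4^2 = 86083.56
Step 2: n^2 - 1 = 3.9^2 - 1 = 14.21
Step 3: sqrt(14.21) = 3.769615
Step 4: R = 86083.56 / (9.81 * 3.769615) = 2327.8 m

2327.8


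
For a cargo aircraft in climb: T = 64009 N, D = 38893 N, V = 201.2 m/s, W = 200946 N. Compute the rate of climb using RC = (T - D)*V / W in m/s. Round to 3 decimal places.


Step 1: Excess thrust = T - D = 64009 - 38893 = 25116 N
Step 2: Excess power = 25116 * 201.2 = 5053339.2 W
Step 3: RC = 5053339.2 / 200946 = 25.148 m/s

25.148


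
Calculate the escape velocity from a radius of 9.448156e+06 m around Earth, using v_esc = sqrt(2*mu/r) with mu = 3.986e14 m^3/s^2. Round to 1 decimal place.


Step 1: 2*mu/r = 2 * 3.986e14 / 9.448156e+06 = 84376252.89
Step 2: v_esc = sqrt(84376252.89) = 9185.7 m/s

9185.7


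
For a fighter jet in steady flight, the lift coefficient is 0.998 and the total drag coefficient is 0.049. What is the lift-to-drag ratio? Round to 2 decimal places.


Step 1: L/D = CL / CD = 0.998 / 0.049
Step 2: L/D = 20.37

20.37


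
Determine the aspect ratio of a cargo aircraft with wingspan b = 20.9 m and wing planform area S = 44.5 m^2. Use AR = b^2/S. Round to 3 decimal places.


Step 1: b^2 = 20.9^2 = 436.81
Step 2: AR = 436.81 / 44.5 = 9.816

9.816


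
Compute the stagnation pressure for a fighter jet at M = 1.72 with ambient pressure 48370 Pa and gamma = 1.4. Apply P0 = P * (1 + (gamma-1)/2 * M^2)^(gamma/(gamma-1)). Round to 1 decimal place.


Step 1: (gamma-1)/2 * M^2 = 0.2 * 2.9584 = 0.59168
Step 2: 1 + 0.59168 = 1.59168
Step 3: Exponent gamma/(gamma-1) = 3.5
Step 4: P0 = 48370 * 1.59168^3.5 = 246077.1 Pa

246077.1


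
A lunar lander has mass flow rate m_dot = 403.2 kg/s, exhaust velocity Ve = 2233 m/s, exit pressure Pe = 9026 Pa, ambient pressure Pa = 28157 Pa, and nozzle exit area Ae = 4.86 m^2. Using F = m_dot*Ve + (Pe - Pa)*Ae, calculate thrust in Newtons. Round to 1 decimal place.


Step 1: Momentum thrust = m_dot * Ve = 403.2 * 2233 = 900345.6 N
Step 2: Pressure thrust = (Pe - Pa) * Ae = (9026 - 28157) * 4.86 = -92976.66 N
Step 3: Total thrust F = 900345.6 + -92976.66 = 807368.9 N

807368.9


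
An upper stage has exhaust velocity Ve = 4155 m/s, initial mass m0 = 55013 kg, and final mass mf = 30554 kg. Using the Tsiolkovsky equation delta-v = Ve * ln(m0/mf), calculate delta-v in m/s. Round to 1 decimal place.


Step 1: Mass ratio m0/mf = 55013 / 30554 = 1.800517
Step 2: ln(1.800517) = 0.588074
Step 3: delta-v = 4155 * 0.588074 = 2443.4 m/s

2443.4


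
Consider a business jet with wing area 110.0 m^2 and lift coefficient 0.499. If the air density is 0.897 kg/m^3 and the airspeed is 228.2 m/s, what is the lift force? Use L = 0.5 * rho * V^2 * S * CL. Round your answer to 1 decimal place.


Step 1: Calculate dynamic pressure q = 0.5 * 0.897 * 228.2^2 = 0.5 * 0.897 * 52075.24 = 23355.7451 Pa
Step 2: Multiply by wing area and lift coefficient: L = 23355.7451 * 110.0 * 0.499
Step 3: L = 2569131.9654 * 0.499 = 1281996.9 N

1281996.9


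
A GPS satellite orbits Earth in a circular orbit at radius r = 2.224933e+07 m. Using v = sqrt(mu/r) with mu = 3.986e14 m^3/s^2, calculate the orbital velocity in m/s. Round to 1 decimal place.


Step 1: mu / r = 3.986e14 / 2.224933e+07 = 17915146.2089
Step 2: v = sqrt(17915146.2089) = 4232.6 m/s

4232.6


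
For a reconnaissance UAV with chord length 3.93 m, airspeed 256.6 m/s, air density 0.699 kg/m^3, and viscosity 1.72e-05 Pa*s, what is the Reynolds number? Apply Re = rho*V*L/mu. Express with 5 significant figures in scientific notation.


Step 1: Numerator = rho * V * L = 0.699 * 256.6 * 3.93 = 704.898162
Step 2: Re = 704.898162 / 1.72e-05
Step 3: Re = 4.0982e+07

4.0982e+07


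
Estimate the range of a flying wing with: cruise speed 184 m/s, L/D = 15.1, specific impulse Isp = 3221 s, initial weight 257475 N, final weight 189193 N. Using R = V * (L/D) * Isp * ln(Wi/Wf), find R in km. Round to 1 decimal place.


Step 1: Coefficient = V * (L/D) * Isp = 184 * 15.1 * 3221 = 8949226.4 m
Step 2: Wi/Wf = 257475 / 189193 = 1.360912
Step 3: ln(1.360912) = 0.308155
Step 4: R = 8949226.4 * 0.308155 = 2757748.6 m = 2757.7 km

2757.7


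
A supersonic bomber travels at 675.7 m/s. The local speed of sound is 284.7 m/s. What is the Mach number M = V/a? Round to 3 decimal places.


Step 1: M = V / a = 675.7 / 284.7
Step 2: M = 2.373

2.373


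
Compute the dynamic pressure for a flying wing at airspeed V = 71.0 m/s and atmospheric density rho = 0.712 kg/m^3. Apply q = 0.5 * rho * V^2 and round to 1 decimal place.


Step 1: V^2 = 71.0^2 = 5041.0
Step 2: q = 0.5 * 0.712 * 5041.0
Step 3: q = 1794.6 Pa

1794.6


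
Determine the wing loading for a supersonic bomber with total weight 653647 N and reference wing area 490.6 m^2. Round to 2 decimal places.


Step 1: Wing loading = W / S = 653647 / 490.6
Step 2: Wing loading = 1332.34 N/m^2

1332.34


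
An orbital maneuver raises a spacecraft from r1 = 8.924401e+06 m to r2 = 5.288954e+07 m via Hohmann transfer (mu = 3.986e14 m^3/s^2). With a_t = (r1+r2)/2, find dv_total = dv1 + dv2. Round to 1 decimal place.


Step 1: Transfer semi-major axis a_t = (8.924401e+06 + 5.288954e+07) / 2 = 3.090697e+07 m
Step 2: v1 (circular at r1) = sqrt(mu/r1) = 6683.12 m/s
Step 3: v_t1 = sqrt(mu*(2/r1 - 1/a_t)) = 8742.5 m/s
Step 4: dv1 = |8742.5 - 6683.12| = 2059.39 m/s
Step 5: v2 (circular at r2) = 2745.26 m/s, v_t2 = 1475.18 m/s
Step 6: dv2 = |2745.26 - 1475.18| = 1270.08 m/s
Step 7: Total delta-v = 2059.39 + 1270.08 = 3329.5 m/s

3329.5


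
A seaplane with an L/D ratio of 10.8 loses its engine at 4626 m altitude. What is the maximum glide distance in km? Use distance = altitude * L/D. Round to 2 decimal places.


Step 1: Glide distance = altitude * L/D = 4626 * 10.8 = 49960.8 m
Step 2: Convert to km: 49960.8 / 1000 = 49.96 km

49.96


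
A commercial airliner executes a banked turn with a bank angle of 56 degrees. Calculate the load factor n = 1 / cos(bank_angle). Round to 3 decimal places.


Step 1: Convert 56 degrees to radians = 0.977384
Step 2: cos(56 deg) = 0.559193
Step 3: n = 1 / 0.559193 = 1.788

1.788


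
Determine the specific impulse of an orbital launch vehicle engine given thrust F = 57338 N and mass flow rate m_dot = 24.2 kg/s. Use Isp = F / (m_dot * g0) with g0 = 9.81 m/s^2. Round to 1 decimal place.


Step 1: m_dot * g0 = 24.2 * 9.81 = 237.4
Step 2: Isp = 57338 / 237.4 = 241.5 s

241.5


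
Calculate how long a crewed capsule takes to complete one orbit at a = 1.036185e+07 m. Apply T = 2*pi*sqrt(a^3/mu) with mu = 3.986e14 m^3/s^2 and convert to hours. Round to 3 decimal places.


Step 1: a^3 / mu = 1.112530e+21 / 3.986e14 = 2.791095e+06
Step 2: sqrt(2.791095e+06) = 1670.657 s
Step 3: T = 2*pi * 1670.657 = 10497.05 s
Step 4: T in hours = 10497.05 / 3600 = 2.916 hours

2.916


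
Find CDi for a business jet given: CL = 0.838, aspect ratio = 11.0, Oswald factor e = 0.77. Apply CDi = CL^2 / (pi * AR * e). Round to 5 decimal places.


Step 1: CL^2 = 0.838^2 = 0.702244
Step 2: pi * AR * e = 3.14159 * 11.0 * 0.77 = 26.60929
Step 3: CDi = 0.702244 / 26.60929 = 0.02639

0.02639


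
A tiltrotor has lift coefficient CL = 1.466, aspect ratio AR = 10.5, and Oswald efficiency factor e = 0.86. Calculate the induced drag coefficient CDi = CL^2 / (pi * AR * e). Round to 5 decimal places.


Step 1: CL^2 = 1.466^2 = 2.149156
Step 2: pi * AR * e = 3.14159 * 10.5 * 0.86 = 28.368582
Step 3: CDi = 2.149156 / 28.368582 = 0.07576

0.07576


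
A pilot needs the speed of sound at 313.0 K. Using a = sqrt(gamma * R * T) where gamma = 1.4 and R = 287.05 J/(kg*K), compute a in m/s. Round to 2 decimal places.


Step 1: gamma * R * T = 1.4 * 287.05 * 313.0 = 125785.31
Step 2: a = sqrt(125785.31) = 354.66 m/s

354.66


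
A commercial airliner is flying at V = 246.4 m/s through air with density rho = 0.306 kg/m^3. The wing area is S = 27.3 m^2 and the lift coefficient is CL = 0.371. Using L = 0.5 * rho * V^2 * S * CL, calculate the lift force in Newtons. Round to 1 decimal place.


Step 1: Calculate dynamic pressure q = 0.5 * 0.306 * 246.4^2 = 0.5 * 0.306 * 60712.96 = 9289.0829 Pa
Step 2: Multiply by wing area and lift coefficient: L = 9289.0829 * 27.3 * 0.371
Step 3: L = 253591.9626 * 0.371 = 94082.6 N

94082.6


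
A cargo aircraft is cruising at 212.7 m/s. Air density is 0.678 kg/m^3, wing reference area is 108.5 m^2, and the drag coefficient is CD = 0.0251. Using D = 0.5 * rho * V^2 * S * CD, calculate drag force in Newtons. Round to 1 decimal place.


Step 1: Dynamic pressure q = 0.5 * 0.678 * 212.7^2 = 15336.7973 Pa
Step 2: Drag D = q * S * CD = 15336.7973 * 108.5 * 0.0251
Step 3: D = 41767.5 N

41767.5


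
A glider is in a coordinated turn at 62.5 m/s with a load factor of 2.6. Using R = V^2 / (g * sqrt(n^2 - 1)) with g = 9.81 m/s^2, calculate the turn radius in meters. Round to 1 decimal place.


Step 1: V^2 = 62.5^2 = 3906.25
Step 2: n^2 - 1 = 2.6^2 - 1 = 5.76
Step 3: sqrt(5.76) = 2.4
Step 4: R = 3906.25 / (9.81 * 2.4) = 165.9 m

165.9


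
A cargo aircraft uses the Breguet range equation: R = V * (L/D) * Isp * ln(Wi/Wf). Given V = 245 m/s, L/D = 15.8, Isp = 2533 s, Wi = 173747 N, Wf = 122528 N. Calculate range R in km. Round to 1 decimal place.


Step 1: Coefficient = V * (L/D) * Isp = 245 * 15.8 * 2533 = 9805243.0 m
Step 2: Wi/Wf = 173747 / 122528 = 1.418019
Step 3: ln(1.418019) = 0.349261
Step 4: R = 9805243.0 * 0.349261 = 3424585.5 m = 3424.6 km

3424.6


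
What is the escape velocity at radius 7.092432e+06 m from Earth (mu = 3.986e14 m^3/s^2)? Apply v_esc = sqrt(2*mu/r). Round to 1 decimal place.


Step 1: 2*mu/r = 2 * 3.986e14 / 7.092432e+06 = 112401500.6418
Step 2: v_esc = sqrt(112401500.6418) = 10602.0 m/s

10602.0


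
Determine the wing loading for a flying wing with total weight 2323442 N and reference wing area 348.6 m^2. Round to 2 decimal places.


Step 1: Wing loading = W / S = 2323442 / 348.6
Step 2: Wing loading = 6665.07 N/m^2

6665.07


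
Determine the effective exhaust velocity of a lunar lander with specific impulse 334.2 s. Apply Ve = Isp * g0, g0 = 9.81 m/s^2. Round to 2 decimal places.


Step 1: Ve = Isp * g0 = 334.2 * 9.81
Step 2: Ve = 3278.50 m/s

3278.50


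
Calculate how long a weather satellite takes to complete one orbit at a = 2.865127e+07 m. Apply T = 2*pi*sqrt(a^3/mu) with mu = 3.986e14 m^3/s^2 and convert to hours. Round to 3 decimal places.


Step 1: a^3 / mu = 2.351969e+22 / 3.986e14 = 5.900575e+07
Step 2: sqrt(5.900575e+07) = 7681.5201 s
Step 3: T = 2*pi * 7681.5201 = 48264.41 s
Step 4: T in hours = 48264.41 / 3600 = 13.407 hours

13.407


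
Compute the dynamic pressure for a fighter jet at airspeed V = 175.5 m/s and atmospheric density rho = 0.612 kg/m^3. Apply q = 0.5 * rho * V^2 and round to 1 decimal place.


Step 1: V^2 = 175.5^2 = 30800.25
Step 2: q = 0.5 * 0.612 * 30800.25
Step 3: q = 9424.9 Pa

9424.9


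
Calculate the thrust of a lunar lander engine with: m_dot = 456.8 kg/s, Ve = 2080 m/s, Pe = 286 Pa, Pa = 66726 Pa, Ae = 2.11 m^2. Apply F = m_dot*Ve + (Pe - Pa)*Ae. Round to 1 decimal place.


Step 1: Momentum thrust = m_dot * Ve = 456.8 * 2080 = 950144.0 N
Step 2: Pressure thrust = (Pe - Pa) * Ae = (286 - 66726) * 2.11 = -140188.40 N
Step 3: Total thrust F = 950144.0 + -140188.40 = 809955.6 N

809955.6


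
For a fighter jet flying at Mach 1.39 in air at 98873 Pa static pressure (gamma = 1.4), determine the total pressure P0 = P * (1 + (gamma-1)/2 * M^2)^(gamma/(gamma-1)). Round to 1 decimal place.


Step 1: (gamma-1)/2 * M^2 = 0.2 * 1.9321 = 0.38642
Step 2: 1 + 0.38642 = 1.38642
Step 3: Exponent gamma/(gamma-1) = 3.5
Step 4: P0 = 98873 * 1.38642^3.5 = 310248.4 Pa

310248.4


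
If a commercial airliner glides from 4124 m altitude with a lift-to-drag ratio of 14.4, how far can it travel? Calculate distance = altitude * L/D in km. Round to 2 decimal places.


Step 1: Glide distance = altitude * L/D = 4124 * 14.4 = 59385.6 m
Step 2: Convert to km: 59385.6 / 1000 = 59.39 km

59.39


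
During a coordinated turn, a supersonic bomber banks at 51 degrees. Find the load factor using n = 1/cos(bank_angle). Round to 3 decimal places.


Step 1: Convert 51 degrees to radians = 0.890118
Step 2: cos(51 deg) = 0.62932
Step 3: n = 1 / 0.62932 = 1.589

1.589


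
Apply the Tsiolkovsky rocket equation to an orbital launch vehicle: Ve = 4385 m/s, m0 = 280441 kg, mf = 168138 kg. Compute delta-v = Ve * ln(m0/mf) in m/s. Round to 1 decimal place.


Step 1: Mass ratio m0/mf = 280441 / 168138 = 1.667922
Step 2: ln(1.667922) = 0.511578
Step 3: delta-v = 4385 * 0.511578 = 2243.3 m/s

2243.3


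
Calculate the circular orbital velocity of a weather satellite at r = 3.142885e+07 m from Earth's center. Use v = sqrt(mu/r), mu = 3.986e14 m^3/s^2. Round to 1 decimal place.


Step 1: mu / r = 3.986e14 / 3.142885e+07 = 12682614.8586
Step 2: v = sqrt(12682614.8586) = 3561.3 m/s

3561.3


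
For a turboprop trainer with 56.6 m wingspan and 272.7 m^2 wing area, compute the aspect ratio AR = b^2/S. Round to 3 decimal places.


Step 1: b^2 = 56.6^2 = 3203.56
Step 2: AR = 3203.56 / 272.7 = 11.748

11.748


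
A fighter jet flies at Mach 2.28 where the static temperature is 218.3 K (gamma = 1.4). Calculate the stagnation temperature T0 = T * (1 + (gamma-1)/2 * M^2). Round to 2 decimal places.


Step 1: (gamma-1)/2 = 0.2
Step 2: M^2 = 5.1984
Step 3: 1 + 0.2 * 5.1984 = 2.03968
Step 4: T0 = 218.3 * 2.03968 = 445.26 K

445.26


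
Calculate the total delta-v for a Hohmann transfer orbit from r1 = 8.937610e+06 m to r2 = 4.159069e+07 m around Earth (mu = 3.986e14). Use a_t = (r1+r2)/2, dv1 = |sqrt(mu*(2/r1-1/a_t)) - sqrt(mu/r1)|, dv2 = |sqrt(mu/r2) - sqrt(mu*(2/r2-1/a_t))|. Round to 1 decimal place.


Step 1: Transfer semi-major axis a_t = (8.937610e+06 + 4.159069e+07) / 2 = 2.526415e+07 m
Step 2: v1 (circular at r1) = sqrt(mu/r1) = 6678.18 m/s
Step 3: v_t1 = sqrt(mu*(2/r1 - 1/a_t)) = 8568.48 m/s
Step 4: dv1 = |8568.48 - 6678.18| = 1890.3 m/s
Step 5: v2 (circular at r2) = 3095.78 m/s, v_t2 = 1841.32 m/s
Step 6: dv2 = |3095.78 - 1841.32| = 1254.46 m/s
Step 7: Total delta-v = 1890.3 + 1254.46 = 3144.8 m/s

3144.8


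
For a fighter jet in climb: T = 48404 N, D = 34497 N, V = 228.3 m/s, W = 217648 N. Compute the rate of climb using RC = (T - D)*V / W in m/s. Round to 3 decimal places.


Step 1: Excess thrust = T - D = 48404 - 34497 = 13907 N
Step 2: Excess power = 13907 * 228.3 = 3174968.1 W
Step 3: RC = 3174968.1 / 217648 = 14.588 m/s

14.588


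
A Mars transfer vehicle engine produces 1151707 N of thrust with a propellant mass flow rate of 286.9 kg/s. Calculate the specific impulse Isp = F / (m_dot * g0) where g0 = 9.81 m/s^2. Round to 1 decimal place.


Step 1: m_dot * g0 = 286.9 * 9.81 = 2814.49
Step 2: Isp = 1151707 / 2814.49 = 409.2 s

409.2


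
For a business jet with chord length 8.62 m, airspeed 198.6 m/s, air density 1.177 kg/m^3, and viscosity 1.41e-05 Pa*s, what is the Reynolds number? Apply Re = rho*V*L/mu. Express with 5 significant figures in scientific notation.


Step 1: Numerator = rho * V * L = 1.177 * 198.6 * 8.62 = 2014.943964
Step 2: Re = 2014.943964 / 1.41e-05
Step 3: Re = 1.4290e+08

1.4290e+08


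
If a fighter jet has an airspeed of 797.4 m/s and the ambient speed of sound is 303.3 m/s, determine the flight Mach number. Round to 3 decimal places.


Step 1: M = V / a = 797.4 / 303.3
Step 2: M = 2.629

2.629


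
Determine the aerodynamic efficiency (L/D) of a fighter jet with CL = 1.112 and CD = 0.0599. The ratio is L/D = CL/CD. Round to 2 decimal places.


Step 1: L/D = CL / CD = 1.112 / 0.0599
Step 2: L/D = 18.56

18.56


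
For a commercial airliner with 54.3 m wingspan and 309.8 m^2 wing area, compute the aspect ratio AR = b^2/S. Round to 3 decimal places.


Step 1: b^2 = 54.3^2 = 2948.49
Step 2: AR = 2948.49 / 309.8 = 9.517

9.517


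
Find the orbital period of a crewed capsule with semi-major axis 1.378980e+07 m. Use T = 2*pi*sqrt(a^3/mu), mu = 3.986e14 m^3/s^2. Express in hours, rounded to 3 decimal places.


Step 1: a^3 / mu = 2.622249e+21 / 3.986e14 = 6.578647e+06
Step 2: sqrt(6.578647e+06) = 2564.8874 s
Step 3: T = 2*pi * 2564.8874 = 16115.66 s
Step 4: T in hours = 16115.66 / 3600 = 4.477 hours

4.477


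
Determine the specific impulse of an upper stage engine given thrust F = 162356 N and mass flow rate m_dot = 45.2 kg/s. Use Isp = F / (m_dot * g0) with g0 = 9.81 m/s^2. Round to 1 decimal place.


Step 1: m_dot * g0 = 45.2 * 9.81 = 443.41
Step 2: Isp = 162356 / 443.41 = 366.2 s

366.2


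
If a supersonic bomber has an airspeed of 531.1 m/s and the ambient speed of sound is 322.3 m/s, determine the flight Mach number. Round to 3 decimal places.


Step 1: M = V / a = 531.1 / 322.3
Step 2: M = 1.648

1.648


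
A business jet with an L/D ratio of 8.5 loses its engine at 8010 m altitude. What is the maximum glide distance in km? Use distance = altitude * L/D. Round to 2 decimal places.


Step 1: Glide distance = altitude * L/D = 8010 * 8.5 = 68085.0 m
Step 2: Convert to km: 68085.0 / 1000 = 68.09 km

68.09


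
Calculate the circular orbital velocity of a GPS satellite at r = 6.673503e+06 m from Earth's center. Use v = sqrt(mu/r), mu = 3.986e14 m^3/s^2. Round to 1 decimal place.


Step 1: mu / r = 3.986e14 / 6.673503e+06 = 59728751.1521
Step 2: v = sqrt(59728751.1521) = 7728.4 m/s

7728.4


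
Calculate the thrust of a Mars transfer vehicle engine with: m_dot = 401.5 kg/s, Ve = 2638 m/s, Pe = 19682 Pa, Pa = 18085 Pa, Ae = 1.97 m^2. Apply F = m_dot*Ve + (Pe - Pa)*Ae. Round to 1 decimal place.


Step 1: Momentum thrust = m_dot * Ve = 401.5 * 2638 = 1059157.0 N
Step 2: Pressure thrust = (Pe - Pa) * Ae = (19682 - 18085) * 1.97 = 3146.09 N
Step 3: Total thrust F = 1059157.0 + 3146.09 = 1062303.1 N

1062303.1


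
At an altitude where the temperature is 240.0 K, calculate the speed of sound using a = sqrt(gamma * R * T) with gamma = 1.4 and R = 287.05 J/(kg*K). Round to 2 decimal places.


Step 1: gamma * R * T = 1.4 * 287.05 * 240.0 = 96448.8
Step 2: a = sqrt(96448.8) = 310.56 m/s

310.56


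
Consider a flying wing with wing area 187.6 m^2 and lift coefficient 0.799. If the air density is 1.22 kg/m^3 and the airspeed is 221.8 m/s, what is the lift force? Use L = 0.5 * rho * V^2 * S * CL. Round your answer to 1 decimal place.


Step 1: Calculate dynamic pressure q = 0.5 * 1.22 * 221.8^2 = 0.5 * 1.22 * 49195.24 = 30009.0964 Pa
Step 2: Multiply by wing area and lift coefficient: L = 30009.0964 * 187.6 * 0.799
Step 3: L = 5629706.4846 * 0.799 = 4498135.5 N

4498135.5


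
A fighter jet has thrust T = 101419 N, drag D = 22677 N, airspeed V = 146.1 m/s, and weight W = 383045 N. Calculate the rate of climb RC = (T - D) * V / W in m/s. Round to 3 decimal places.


Step 1: Excess thrust = T - D = 101419 - 22677 = 78742 N
Step 2: Excess power = 78742 * 146.1 = 11504206.2 W
Step 3: RC = 11504206.2 / 383045 = 30.034 m/s

30.034


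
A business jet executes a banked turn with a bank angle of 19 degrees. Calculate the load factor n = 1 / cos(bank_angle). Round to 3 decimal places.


Step 1: Convert 19 degrees to radians = 0.331613
Step 2: cos(19 deg) = 0.945519
Step 3: n = 1 / 0.945519 = 1.058

1.058


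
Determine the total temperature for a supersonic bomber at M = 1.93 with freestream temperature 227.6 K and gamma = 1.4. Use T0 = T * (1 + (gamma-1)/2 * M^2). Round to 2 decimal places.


Step 1: (gamma-1)/2 = 0.2
Step 2: M^2 = 3.7249
Step 3: 1 + 0.2 * 3.7249 = 1.74498
Step 4: T0 = 227.6 * 1.74498 = 397.16 K

397.16


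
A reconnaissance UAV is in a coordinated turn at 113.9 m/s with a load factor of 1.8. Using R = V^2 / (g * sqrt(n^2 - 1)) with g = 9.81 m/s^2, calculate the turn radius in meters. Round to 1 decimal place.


Step 1: V^2 = 113.9^2 = 12973.21
Step 2: n^2 - 1 = 1.8^2 - 1 = 2.24
Step 3: sqrt(2.24) = 1.496663
Step 4: R = 12973.21 / (9.81 * 1.496663) = 883.6 m

883.6


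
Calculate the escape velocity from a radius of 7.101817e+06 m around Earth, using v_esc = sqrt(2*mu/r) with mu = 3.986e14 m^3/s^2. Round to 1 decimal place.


Step 1: 2*mu/r = 2 * 3.986e14 / 7.101817e+06 = 112252962.8685
Step 2: v_esc = sqrt(112252962.8685) = 10594.9 m/s

10594.9


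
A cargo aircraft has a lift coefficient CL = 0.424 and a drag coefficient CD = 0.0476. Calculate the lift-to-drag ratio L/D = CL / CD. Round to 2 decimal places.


Step 1: L/D = CL / CD = 0.424 / 0.0476
Step 2: L/D = 8.91

8.91


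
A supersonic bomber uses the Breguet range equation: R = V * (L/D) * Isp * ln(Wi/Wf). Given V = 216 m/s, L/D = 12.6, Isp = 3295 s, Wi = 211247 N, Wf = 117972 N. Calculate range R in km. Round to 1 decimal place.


Step 1: Coefficient = V * (L/D) * Isp = 216 * 12.6 * 3295 = 8967672.0 m
Step 2: Wi/Wf = 211247 / 117972 = 1.790654
Step 3: ln(1.790654) = 0.582581
Step 4: R = 8967672.0 * 0.582581 = 5224393.1 m = 5224.4 km

5224.4


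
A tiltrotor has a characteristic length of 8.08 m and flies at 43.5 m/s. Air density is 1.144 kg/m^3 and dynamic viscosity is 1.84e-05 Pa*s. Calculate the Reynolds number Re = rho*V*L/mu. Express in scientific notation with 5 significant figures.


Step 1: Numerator = rho * V * L = 1.144 * 43.5 * 8.08 = 402.09312
Step 2: Re = 402.09312 / 1.84e-05
Step 3: Re = 2.1853e+07

2.1853e+07


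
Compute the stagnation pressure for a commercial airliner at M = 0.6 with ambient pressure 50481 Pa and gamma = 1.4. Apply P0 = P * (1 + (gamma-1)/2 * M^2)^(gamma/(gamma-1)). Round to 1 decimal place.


Step 1: (gamma-1)/2 * M^2 = 0.2 * 0.36 = 0.072
Step 2: 1 + 0.072 = 1.072
Step 3: Exponent gamma/(gamma-1) = 3.5
Step 4: P0 = 50481 * 1.072^3.5 = 64388.7 Pa

64388.7


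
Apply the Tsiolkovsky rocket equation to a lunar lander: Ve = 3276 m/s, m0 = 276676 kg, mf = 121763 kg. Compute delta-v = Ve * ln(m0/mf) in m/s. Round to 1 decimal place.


Step 1: Mass ratio m0/mf = 276676 / 121763 = 2.27225
Step 2: ln(2.27225) = 0.820771
Step 3: delta-v = 3276 * 0.820771 = 2688.8 m/s

2688.8


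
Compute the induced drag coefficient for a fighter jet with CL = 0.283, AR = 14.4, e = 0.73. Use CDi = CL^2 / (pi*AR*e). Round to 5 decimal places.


Step 1: CL^2 = 0.283^2 = 0.080089
Step 2: pi * AR * e = 3.14159 * 14.4 * 0.73 = 33.024422
Step 3: CDi = 0.080089 / 33.024422 = 0.00243

0.00243


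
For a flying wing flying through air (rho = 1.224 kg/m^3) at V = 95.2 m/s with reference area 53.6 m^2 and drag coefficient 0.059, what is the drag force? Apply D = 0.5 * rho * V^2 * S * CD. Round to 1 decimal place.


Step 1: Dynamic pressure q = 0.5 * 1.224 * 95.2^2 = 5546.5805 Pa
Step 2: Drag D = q * S * CD = 5546.5805 * 53.6 * 0.059
Step 3: D = 17540.5 N

17540.5


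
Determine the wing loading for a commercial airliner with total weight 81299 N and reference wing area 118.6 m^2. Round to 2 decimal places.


Step 1: Wing loading = W / S = 81299 / 118.6
Step 2: Wing loading = 685.49 N/m^2

685.49


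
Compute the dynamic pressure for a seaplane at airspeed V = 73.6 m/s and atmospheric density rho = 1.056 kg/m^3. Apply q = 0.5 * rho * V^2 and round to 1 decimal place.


Step 1: V^2 = 73.6^2 = 5416.96
Step 2: q = 0.5 * 1.056 * 5416.96
Step 3: q = 2860.2 Pa

2860.2


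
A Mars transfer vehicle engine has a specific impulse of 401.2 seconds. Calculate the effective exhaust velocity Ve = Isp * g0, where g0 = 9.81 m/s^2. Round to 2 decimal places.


Step 1: Ve = Isp * g0 = 401.2 * 9.81
Step 2: Ve = 3935.77 m/s

3935.77


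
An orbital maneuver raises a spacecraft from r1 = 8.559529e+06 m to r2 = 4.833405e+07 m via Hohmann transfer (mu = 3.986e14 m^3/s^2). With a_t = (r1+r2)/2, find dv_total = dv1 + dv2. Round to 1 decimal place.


Step 1: Transfer semi-major axis a_t = (8.559529e+06 + 4.833405e+07) / 2 = 2.844679e+07 m
Step 2: v1 (circular at r1) = sqrt(mu/r1) = 6824.07 m/s
Step 3: v_t1 = sqrt(mu*(2/r1 - 1/a_t)) = 8895.16 m/s
Step 4: dv1 = |8895.16 - 6824.07| = 2071.08 m/s
Step 5: v2 (circular at r2) = 2871.72 m/s, v_t2 = 1575.25 m/s
Step 6: dv2 = |2871.72 - 1575.25| = 1296.47 m/s
Step 7: Total delta-v = 2071.08 + 1296.47 = 3367.6 m/s

3367.6


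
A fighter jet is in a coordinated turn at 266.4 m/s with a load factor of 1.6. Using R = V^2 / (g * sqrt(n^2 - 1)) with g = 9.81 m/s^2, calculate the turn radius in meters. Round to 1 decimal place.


Step 1: V^2 = 266.4^2 = 70968.96
Step 2: n^2 - 1 = 1.6^2 - 1 = 1.56
Step 3: sqrt(1.56) = 1.249
Step 4: R = 70968.96 / (9.81 * 1.249) = 5792.1 m

5792.1


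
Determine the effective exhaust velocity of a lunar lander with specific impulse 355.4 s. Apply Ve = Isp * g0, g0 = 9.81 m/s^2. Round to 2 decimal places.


Step 1: Ve = Isp * g0 = 355.4 * 9.81
Step 2: Ve = 3486.47 m/s

3486.47


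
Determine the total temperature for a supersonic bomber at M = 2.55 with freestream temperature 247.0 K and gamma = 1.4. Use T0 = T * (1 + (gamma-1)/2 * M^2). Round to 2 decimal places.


Step 1: (gamma-1)/2 = 0.2
Step 2: M^2 = 6.5025
Step 3: 1 + 0.2 * 6.5025 = 2.3005
Step 4: T0 = 247.0 * 2.3005 = 568.22 K

568.22


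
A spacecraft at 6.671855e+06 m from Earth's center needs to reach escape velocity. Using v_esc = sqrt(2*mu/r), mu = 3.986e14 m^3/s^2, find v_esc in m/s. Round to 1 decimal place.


Step 1: 2*mu/r = 2 * 3.986e14 / 6.671855e+06 = 119487009.2351
Step 2: v_esc = sqrt(119487009.2351) = 10931.0 m/s

10931.0


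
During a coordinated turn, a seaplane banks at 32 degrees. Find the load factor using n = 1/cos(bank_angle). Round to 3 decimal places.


Step 1: Convert 32 degrees to radians = 0.558505
Step 2: cos(32 deg) = 0.848048
Step 3: n = 1 / 0.848048 = 1.179

1.179


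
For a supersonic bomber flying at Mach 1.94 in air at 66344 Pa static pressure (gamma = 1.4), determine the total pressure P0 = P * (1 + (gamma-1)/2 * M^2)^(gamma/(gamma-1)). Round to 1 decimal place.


Step 1: (gamma-1)/2 * M^2 = 0.2 * 3.7636 = 0.75272
Step 2: 1 + 0.75272 = 1.75272
Step 3: Exponent gamma/(gamma-1) = 3.5
Step 4: P0 = 66344 * 1.75272^3.5 = 472928.6 Pa

472928.6


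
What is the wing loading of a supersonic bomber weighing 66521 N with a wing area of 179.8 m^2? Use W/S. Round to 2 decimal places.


Step 1: Wing loading = W / S = 66521 / 179.8
Step 2: Wing loading = 369.97 N/m^2

369.97


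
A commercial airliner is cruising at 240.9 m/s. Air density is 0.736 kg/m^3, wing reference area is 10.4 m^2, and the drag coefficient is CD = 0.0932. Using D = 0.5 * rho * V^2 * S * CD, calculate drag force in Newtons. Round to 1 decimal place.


Step 1: Dynamic pressure q = 0.5 * 0.736 * 240.9^2 = 21356.0741 Pa
Step 2: Drag D = q * S * CD = 21356.0741 * 10.4 * 0.0932
Step 3: D = 20700.0 N

20700.0


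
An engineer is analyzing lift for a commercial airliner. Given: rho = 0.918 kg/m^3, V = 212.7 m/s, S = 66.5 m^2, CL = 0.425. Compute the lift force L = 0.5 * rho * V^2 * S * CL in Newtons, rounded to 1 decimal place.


Step 1: Calculate dynamic pressure q = 0.5 * 0.918 * 212.7^2 = 0.5 * 0.918 * 45241.29 = 20765.7521 Pa
Step 2: Multiply by wing area and lift coefficient: L = 20765.7521 * 66.5 * 0.425
Step 3: L = 1380922.5153 * 0.425 = 586892.1 N

586892.1


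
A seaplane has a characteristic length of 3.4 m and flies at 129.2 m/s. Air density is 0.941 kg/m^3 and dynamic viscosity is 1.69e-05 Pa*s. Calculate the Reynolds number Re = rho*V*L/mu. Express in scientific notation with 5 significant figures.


Step 1: Numerator = rho * V * L = 0.941 * 129.2 * 3.4 = 413.36248
Step 2: Re = 413.36248 / 1.69e-05
Step 3: Re = 2.4459e+07

2.4459e+07


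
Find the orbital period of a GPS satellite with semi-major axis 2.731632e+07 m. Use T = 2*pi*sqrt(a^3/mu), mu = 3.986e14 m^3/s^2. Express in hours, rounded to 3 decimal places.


Step 1: a^3 / mu = 2.038293e+22 / 3.986e14 = 5.113630e+07
Step 2: sqrt(5.113630e+07) = 7150.9648 s
Step 3: T = 2*pi * 7150.9648 = 44930.84 s
Step 4: T in hours = 44930.84 / 3600 = 12.481 hours

12.481


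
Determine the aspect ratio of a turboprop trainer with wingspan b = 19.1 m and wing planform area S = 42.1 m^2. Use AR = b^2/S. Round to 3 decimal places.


Step 1: b^2 = 19.1^2 = 364.81
Step 2: AR = 364.81 / 42.1 = 8.665

8.665


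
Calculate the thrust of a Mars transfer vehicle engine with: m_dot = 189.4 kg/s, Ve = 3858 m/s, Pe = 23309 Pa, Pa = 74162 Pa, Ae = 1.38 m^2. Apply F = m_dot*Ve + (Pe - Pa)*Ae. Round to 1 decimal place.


Step 1: Momentum thrust = m_dot * Ve = 189.4 * 3858 = 730705.2 N
Step 2: Pressure thrust = (Pe - Pa) * Ae = (23309 - 74162) * 1.38 = -70177.14 N
Step 3: Total thrust F = 730705.2 + -70177.14 = 660528.1 N

660528.1


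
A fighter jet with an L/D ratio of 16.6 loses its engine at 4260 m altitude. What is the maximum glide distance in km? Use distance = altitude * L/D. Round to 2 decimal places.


Step 1: Glide distance = altitude * L/D = 4260 * 16.6 = 70716.0 m
Step 2: Convert to km: 70716.0 / 1000 = 70.72 km

70.72


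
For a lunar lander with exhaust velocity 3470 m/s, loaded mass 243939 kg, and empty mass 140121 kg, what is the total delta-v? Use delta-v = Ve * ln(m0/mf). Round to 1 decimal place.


Step 1: Mass ratio m0/mf = 243939 / 140121 = 1.740917
Step 2: ln(1.740917) = 0.554412
Step 3: delta-v = 3470 * 0.554412 = 1923.8 m/s

1923.8


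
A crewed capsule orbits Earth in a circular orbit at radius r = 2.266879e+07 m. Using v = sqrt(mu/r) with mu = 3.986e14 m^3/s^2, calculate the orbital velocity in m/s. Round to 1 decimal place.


Step 1: mu / r = 3.986e14 / 2.266879e+07 = 17583646.9437
Step 2: v = sqrt(17583646.9437) = 4193.3 m/s

4193.3


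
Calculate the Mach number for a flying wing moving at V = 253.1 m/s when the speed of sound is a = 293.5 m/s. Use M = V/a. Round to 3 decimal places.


Step 1: M = V / a = 253.1 / 293.5
Step 2: M = 0.862

0.862


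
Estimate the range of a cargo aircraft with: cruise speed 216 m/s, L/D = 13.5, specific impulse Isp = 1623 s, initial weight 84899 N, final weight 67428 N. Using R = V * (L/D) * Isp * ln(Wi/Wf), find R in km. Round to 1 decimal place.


Step 1: Coefficient = V * (L/D) * Isp = 216 * 13.5 * 1623 = 4732668.0 m
Step 2: Wi/Wf = 84899 / 67428 = 1.259106
Step 3: ln(1.259106) = 0.230402
Step 4: R = 4732668.0 * 0.230402 = 1090415.9 m = 1090.4 km

1090.4


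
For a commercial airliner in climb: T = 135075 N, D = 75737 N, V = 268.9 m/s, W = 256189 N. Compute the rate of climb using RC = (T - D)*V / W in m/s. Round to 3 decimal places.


Step 1: Excess thrust = T - D = 135075 - 75737 = 59338 N
Step 2: Excess power = 59338 * 268.9 = 15955988.2 W
Step 3: RC = 15955988.2 / 256189 = 62.282 m/s

62.282


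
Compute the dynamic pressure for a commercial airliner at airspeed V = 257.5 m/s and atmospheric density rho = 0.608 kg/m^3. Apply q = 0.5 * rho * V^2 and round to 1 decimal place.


Step 1: V^2 = 257.5^2 = 66306.25
Step 2: q = 0.5 * 0.608 * 66306.25
Step 3: q = 20157.1 Pa

20157.1
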